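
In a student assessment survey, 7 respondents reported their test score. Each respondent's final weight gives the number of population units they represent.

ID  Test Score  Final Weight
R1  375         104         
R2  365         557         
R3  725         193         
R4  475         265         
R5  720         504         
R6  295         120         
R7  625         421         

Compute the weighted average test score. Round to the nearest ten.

Weighted sum = 1169510
Sum of weights = 104 + 557 + 193 + 265 + 504 + 120 + 421 = 2164
Weighted mean = 1169510 / 2164 = 540.439

540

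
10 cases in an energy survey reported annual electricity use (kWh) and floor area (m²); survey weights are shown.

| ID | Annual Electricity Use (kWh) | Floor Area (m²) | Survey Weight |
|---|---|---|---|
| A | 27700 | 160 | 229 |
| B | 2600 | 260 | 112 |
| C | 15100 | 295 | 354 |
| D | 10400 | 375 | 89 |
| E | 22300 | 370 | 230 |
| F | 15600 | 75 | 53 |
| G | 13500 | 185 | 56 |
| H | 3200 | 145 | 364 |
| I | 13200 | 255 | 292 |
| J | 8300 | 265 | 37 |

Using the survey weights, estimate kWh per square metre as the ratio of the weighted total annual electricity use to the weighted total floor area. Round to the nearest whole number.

Σ wᵢ·y = 27700×229 + 2600×112 + 15100×354 + 10400×89 + 22300×230 + 15600×53 + 13500×56 + 3200×364 + 13200×292 + 8300×37
  = 24943600
Σ wᵢ·x = 160×229 + 260×112 + 295×354 + 375×89 + 370×230 + 75×53 + 185×56 + 145×364 + 255×292 + 265×37
  = 36640 + 29120 + 104430 + 33375 + 85100 + 3975 + 10360 + 52780 + 74460 + 9805 = 440045
Ratio = 24943600 / 440045 = 56.684203

57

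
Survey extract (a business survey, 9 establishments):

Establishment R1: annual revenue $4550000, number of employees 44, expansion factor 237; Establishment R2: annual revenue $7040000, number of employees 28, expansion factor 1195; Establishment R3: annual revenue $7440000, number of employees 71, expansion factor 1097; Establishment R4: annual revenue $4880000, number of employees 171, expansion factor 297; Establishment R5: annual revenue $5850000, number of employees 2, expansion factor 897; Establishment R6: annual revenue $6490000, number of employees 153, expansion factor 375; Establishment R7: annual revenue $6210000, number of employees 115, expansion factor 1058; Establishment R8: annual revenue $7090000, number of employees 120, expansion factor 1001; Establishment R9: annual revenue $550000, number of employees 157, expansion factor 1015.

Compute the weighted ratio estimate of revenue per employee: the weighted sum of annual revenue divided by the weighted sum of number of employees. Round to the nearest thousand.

65000

Σ wᵢ·y = 4550000×237 + 7040000×1195 + 7440000×1097 + 4880000×297 + 5850000×897 + 6490000×375 + 6210000×1058 + 7090000×1001 + 550000×1015
  = 1078350000 + 8412800000 + 8161680000 + 1449360000 + 5247450000 + 2433750000 + 6570180000 + 7097090000 + 558250000 = 41008910000
Σ wᵢ·x = 44×237 + 28×1195 + 71×1097 + 171×297 + 2×897 + 153×375 + 115×1058 + 120×1001 + 157×1015
  = 10428 + 33460 + 77887 + 50787 + 1794 + 57375 + 121670 + 120120 + 159355 = 632876
Ratio = 41008910000 / 632876 = 64797.701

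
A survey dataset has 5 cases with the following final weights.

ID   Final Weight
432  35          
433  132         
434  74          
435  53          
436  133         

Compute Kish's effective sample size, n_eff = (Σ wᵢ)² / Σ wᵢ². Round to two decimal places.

Σ wᵢ = 35 + 132 + 74 + 53 + 133 = 427
Σ wᵢ² = 1225 + 17424 + 5476 + 2809 + 17689 = 44623
n_eff = 427² / 44623 = 182329 / 44623 = 4.085987

4.09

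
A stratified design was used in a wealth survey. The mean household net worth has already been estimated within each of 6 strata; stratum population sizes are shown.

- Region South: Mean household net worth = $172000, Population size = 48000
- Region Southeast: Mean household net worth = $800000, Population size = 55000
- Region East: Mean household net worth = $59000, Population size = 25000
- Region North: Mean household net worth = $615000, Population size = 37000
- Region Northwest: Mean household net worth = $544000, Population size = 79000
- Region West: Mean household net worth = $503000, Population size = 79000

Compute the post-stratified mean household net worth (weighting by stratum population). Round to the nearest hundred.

Σ Nₕ·x̄ₕ = 172000×48000 + 800000×55000 + 59000×25000 + 615000×37000 + 544000×79000 + 503000×79000
  = 159199000000
Σ Nₕ = 48000 + 55000 + 25000 + 37000 + 79000 + 79000 = 323000
Overall mean = 159199000000 / 323000 = 492876.16

492900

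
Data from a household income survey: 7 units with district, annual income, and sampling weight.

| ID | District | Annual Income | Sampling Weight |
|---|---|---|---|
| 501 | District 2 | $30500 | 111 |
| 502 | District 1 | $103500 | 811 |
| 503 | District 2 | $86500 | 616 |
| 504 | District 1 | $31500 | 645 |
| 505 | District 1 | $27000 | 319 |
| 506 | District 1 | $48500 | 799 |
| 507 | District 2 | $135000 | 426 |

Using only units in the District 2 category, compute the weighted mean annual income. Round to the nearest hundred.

99000

District 2 rows: 501, 503, 507
Weighted sum = 30500×111 + 86500×616 + 135000×426
  = 3385500 + 53284000 + 57510000 = 114179500
Sum of weights = 1153
Weighted mean = 114179500 / 1153 = 99028.187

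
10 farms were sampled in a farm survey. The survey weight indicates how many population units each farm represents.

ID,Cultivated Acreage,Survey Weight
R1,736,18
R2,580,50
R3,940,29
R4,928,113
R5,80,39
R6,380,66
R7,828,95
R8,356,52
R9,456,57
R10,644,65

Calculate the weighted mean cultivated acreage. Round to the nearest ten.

630

Weighted sum = 736×18 + 580×50 + 940×29 + 928×113 + 80×39 + 380×66 + 828×95 + 356×52 + 456×57 + 644×65
  = 367596
Sum of weights = 18 + 50 + 29 + 113 + 39 + 66 + 95 + 52 + 57 + 65 = 584
Weighted mean = 367596 / 584 = 629.44521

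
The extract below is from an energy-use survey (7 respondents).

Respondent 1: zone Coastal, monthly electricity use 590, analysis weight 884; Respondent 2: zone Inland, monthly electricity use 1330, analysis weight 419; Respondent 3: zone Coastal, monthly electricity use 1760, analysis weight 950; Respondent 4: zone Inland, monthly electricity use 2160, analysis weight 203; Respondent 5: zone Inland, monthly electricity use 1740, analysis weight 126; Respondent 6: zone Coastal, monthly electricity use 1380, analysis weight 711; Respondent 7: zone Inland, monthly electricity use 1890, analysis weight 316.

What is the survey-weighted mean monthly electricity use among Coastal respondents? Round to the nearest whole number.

Coastal rows: 1, 3, 6
Weighted sum = 590×884 + 1760×950 + 1380×711
  = 3174740
Sum of weights = 884 + 950 + 711 = 2545
Weighted mean = 3174740 / 2545 = 1247.442

1247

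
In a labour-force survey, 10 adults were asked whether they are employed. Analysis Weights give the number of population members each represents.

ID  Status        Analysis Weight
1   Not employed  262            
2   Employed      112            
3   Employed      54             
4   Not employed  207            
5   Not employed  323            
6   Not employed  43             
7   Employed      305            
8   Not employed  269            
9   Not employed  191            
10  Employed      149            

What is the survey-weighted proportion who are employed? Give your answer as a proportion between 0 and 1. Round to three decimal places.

0.324

Sum of weights for 'Employed' = 112 + 54 + 305 + 149 = 620
Total weight = 262 + 112 + 54 + 207 + 323 + 43 + 305 + 269 + 191 + 149 = 1915
Weighted proportion = 620 / 1915 = 0.32375979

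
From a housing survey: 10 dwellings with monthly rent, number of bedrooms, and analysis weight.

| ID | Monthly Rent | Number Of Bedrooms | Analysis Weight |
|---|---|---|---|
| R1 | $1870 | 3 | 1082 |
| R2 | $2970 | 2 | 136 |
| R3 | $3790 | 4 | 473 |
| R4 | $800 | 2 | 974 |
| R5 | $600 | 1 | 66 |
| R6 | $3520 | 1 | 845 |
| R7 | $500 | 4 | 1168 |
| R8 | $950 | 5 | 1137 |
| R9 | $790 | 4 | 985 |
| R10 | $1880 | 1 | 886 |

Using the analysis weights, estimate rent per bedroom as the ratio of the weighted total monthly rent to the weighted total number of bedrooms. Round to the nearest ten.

520

Σ wᵢ·y = 1870×1082 + 2970×136 + 3790×473 + 800×974 + 600×66 + 3520×845 + 500×1168 + 950×1137 + 790×985 + 1880×886
  = 2023340 + 403920 + 1792670 + 779200 + 39600 + 2974400 + 584000 + 1080150 + 778150 + 1665680 = 12121110
Σ wᵢ·x = 3×1082 + 2×136 + 4×473 + 2×974 + 1×66 + 1×845 + 4×1168 + 5×1137 + 4×985 + 1×886
  = 3246 + 272 + 1892 + 1948 + 66 + 845 + 4672 + 5685 + 3940 + 886 = 23452
Ratio = 12121110 / 23452 = 516.8476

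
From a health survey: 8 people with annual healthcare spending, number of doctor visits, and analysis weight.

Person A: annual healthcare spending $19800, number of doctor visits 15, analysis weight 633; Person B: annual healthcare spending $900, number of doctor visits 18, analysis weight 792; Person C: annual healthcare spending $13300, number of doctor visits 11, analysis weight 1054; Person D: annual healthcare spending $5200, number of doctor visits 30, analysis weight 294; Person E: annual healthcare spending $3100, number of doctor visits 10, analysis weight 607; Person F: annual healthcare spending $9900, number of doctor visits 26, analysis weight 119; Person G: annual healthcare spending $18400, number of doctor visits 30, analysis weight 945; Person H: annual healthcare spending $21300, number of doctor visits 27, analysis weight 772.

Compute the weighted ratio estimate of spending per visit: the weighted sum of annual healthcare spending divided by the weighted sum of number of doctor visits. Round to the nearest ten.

640

Σ wᵢ·y = 65684600
Σ wᵢ·x = 15×633 + 18×792 + 11×1054 + 30×294 + 10×607 + 26×119 + 30×945 + 27×772
  = 102523
Ratio = 65684600 / 102523 = 640.6816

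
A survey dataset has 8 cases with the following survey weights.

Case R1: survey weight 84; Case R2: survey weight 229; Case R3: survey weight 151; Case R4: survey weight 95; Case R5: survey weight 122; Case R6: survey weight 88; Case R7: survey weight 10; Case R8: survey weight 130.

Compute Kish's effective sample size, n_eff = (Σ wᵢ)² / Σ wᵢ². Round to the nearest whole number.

6

Σ wᵢ = 84 + 229 + 151 + 95 + 122 + 88 + 10 + 130 = 909
Σ wᵢ² = 7056 + 52441 + 22801 + 9025 + 14884 + 7744 + 100 + 16900 = 130951
n_eff = 909² / 130951 = 826281 / 130951 = 6.3098487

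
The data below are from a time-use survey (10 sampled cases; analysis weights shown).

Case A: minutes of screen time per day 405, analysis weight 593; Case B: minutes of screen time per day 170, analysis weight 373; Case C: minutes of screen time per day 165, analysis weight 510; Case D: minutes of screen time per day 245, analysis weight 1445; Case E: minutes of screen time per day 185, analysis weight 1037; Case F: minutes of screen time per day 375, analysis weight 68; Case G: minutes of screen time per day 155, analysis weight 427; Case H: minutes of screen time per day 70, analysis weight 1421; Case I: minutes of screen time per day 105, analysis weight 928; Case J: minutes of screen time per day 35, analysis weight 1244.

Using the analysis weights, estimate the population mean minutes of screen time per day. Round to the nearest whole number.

Weighted sum = 405×593 + 170×373 + 165×510 + 245×1445 + 185×1037 + 375×68 + 155×427 + 70×1421 + 105×928 + 35×1244
  = 240165 + 63410 + 84150 + 354025 + 191845 + 25500 + 66185 + 99470 + 97440 + 43540 = 1265730
Sum of weights = 593 + 373 + 510 + 1445 + 1037 + 68 + 427 + 1421 + 928 + 1244 = 8046
Weighted mean = 1265730 / 8046 = 157.31171

157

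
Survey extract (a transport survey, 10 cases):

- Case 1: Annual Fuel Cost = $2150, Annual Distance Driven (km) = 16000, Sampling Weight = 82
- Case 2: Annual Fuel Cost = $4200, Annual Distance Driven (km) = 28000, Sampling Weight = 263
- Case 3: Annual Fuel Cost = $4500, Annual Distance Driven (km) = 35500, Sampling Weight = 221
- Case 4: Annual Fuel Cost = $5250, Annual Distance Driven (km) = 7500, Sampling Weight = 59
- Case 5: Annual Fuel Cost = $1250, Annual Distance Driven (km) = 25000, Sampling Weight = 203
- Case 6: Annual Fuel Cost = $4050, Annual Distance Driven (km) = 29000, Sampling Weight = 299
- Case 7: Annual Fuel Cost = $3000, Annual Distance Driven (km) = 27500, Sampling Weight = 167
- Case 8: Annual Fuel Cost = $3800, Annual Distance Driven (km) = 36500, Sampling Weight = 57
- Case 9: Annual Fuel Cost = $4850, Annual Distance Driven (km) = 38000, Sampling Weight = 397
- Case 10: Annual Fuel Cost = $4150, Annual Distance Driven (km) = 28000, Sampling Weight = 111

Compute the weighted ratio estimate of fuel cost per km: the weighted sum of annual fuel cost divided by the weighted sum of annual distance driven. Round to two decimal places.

Σ wᵢ·y = 2150×82 + 4200×263 + 4500×221 + 5250×59 + 1250×203 + 4050×299 + 3000×167 + 3800×57 + 4850×397 + 4150×111
  = 7153550
Σ wᵢ·x = 16000×82 + 28000×263 + 35500×221 + 7500×59 + 25000×203 + 29000×299 + 27500×167 + 36500×57 + 38000×397 + 28000×111
  = 1312000 + 7364000 + 7845500 + 442500 + 5075000 + 8671000 + 4592500 + 2080500 + 15086000 + 3108000 = 55577000
Ratio = 7153550 / 55577000 = 0.12871422

0.13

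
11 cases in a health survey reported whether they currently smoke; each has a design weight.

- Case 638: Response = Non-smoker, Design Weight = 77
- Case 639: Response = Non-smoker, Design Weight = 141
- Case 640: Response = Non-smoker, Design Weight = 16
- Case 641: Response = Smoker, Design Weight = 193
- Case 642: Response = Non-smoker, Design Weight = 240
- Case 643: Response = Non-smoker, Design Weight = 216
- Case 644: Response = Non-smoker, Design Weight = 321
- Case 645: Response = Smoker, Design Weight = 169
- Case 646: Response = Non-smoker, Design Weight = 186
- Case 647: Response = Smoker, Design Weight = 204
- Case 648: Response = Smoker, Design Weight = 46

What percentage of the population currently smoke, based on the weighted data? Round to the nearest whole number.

34

Sum of weights for 'Smoker' = 193 + 169 + 204 + 46 = 612
Total weight = 77 + 141 + 16 + 193 + 240 + 216 + 321 + 169 + 186 + 204 + 46 = 1809
Weighted proportion = 612 / 1809 = 0.33830846 → 33.830846%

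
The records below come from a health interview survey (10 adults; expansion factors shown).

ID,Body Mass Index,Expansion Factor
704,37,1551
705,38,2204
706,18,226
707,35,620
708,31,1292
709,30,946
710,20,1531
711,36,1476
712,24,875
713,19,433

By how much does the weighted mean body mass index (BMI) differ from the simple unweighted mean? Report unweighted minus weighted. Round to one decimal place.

Unweighted sum = 37 + 38 + 18 + 35 + 31 + 30 + 20 + 36 + 24 + 19 = 288
Unweighted mean = 288 / 10 = 28.8
Weighted sum = 37×1551 + 38×2204 + 18×226 + 35×620 + 31×1292 + 30×946 + 20×1531 + 36×1476 + 24×875 + 19×433
  = 57387 + 83752 + 4068 + 21700 + 40052 + 28380 + 30620 + 53136 + 21000 + 8227 = 348322
Sum of weights = 1551 + 2204 + 226 + 620 + 1292 + 946 + 1531 + 1476 + 875 + 433 = 11154
Weighted mean = 348322 / 11154 = 31.228438
Difference (unweighted minus weighted) = -2.4284382

-2.4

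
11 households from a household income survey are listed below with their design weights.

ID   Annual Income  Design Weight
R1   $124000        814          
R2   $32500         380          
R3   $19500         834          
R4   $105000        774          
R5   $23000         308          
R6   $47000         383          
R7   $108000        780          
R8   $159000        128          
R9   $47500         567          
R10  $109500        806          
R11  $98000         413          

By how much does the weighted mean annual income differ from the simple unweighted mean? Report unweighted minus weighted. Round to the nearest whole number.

-830

Unweighted sum = 124000 + 32500 + 19500 + 105000 + 23000 + 47000 + 108000 + 159000 + 47500 + 109500 + 98000 = 873000
Unweighted mean = 873000 / 11 = 79363.636
Weighted sum = 124000×814 + 32500×380 + 19500×834 + 105000×774 + 23000×308 + 47000×383 + 108000×780 + 159000×128 + 47500×567 + 109500×806 + 98000×413
  = 496159500
Sum of weights = 814 + 380 + 834 + 774 + 308 + 383 + 780 + 128 + 567 + 806 + 413 = 6187
Weighted mean = 496159500 / 6187 = 80193.874
Difference (unweighted minus weighted) = -830.23789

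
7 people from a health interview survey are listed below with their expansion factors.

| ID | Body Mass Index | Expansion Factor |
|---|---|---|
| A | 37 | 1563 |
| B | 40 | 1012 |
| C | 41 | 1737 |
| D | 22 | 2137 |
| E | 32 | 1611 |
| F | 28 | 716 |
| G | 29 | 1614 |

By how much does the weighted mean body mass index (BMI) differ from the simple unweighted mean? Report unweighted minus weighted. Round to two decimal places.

Unweighted sum = 37 + 40 + 41 + 22 + 32 + 28 + 29 = 229
Unweighted mean = 229 / 7 = 32.714286
Weighted sum = 37×1563 + 40×1012 + 41×1737 + 22×2137 + 32×1611 + 28×716 + 29×1614
  = 57831 + 40480 + 71217 + 47014 + 51552 + 20048 + 46806 = 334948
Sum of weights = 10390
Weighted mean = 334948 / 10390 = 32.237536
Difference (unweighted minus weighted) = 0.47674962

0.48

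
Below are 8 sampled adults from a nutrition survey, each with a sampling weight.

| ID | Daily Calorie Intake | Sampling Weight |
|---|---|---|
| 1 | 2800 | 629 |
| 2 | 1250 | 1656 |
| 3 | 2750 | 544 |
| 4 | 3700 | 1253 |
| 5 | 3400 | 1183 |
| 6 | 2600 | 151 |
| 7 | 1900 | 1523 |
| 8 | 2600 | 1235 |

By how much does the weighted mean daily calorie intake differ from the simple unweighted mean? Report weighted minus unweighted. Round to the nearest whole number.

Unweighted sum = 2800 + 1250 + 2750 + 3700 + 3400 + 2600 + 1900 + 2600 = 21000
Unweighted mean = 21000 / 8 = 2625
Weighted sum = 2800×629 + 1250×1656 + 2750×544 + 3700×1253 + 3400×1183 + 2600×151 + 1900×1523 + 2600×1235
  = 1761200 + 2070000 + 1496000 + 4636100 + 4022200 + 392600 + 2893700 + 3211000 = 20482800
Sum of weights = 629 + 1656 + 544 + 1253 + 1183 + 151 + 1523 + 1235 = 8174
Weighted mean = 20482800 / 8174 = 2505.8478
Difference (weighted minus unweighted) = -119.15219

-119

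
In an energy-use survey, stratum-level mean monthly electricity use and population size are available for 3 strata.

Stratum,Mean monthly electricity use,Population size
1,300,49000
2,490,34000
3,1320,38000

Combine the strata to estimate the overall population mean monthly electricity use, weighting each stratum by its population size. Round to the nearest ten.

Σ Nₕ·x̄ₕ = 300×49000 + 490×34000 + 1320×38000
  = 81520000
Σ Nₕ = 49000 + 34000 + 38000 = 121000
Overall mean = 81520000 / 121000 = 673.71901

670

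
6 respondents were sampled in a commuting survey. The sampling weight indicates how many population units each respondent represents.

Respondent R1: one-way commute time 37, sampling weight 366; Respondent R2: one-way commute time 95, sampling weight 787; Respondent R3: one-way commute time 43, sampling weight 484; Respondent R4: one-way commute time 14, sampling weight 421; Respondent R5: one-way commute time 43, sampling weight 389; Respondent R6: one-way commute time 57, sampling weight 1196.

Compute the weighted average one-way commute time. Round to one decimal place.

Weighted sum = 37×366 + 95×787 + 43×484 + 14×421 + 43×389 + 57×1196
  = 13542 + 74765 + 20812 + 5894 + 16727 + 68172 = 199912
Sum of weights = 366 + 787 + 484 + 421 + 389 + 1196 = 3643
Weighted mean = 199912 / 3643 = 54.875652

54.9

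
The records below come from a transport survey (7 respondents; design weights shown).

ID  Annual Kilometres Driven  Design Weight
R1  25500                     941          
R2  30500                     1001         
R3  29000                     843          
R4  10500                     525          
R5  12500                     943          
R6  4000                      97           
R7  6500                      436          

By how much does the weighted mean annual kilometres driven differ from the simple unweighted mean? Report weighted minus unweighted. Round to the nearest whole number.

3860

Unweighted sum = 25500 + 30500 + 29000 + 10500 + 12500 + 4000 + 6500 = 118500
Unweighted mean = 118500 / 7 = 16928.571
Weighted sum = 25500×941 + 30500×1001 + 29000×843 + 10500×525 + 12500×943 + 4000×97 + 6500×436
  = 23995500 + 30530500 + 24447000 + 5512500 + 11787500 + 388000 + 2834000 = 99495000
Sum of weights = 941 + 1001 + 843 + 525 + 943 + 97 + 436 = 4786
Weighted mean = 99495000 / 4786 = 20788.759
Difference (weighted minus unweighted) = 3860.1875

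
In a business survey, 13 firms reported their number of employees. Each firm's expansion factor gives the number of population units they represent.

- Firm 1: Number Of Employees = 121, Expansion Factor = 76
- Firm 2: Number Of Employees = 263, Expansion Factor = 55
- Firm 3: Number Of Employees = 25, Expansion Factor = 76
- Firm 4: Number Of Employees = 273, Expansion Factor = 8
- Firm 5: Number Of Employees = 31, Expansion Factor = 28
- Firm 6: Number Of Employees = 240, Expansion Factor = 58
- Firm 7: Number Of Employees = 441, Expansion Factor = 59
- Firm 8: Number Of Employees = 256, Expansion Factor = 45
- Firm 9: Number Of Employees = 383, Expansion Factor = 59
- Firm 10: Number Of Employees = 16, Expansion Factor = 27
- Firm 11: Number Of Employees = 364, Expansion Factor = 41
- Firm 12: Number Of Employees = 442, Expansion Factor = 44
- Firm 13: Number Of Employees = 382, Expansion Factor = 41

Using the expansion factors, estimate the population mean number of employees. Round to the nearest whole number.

248

Weighted sum = 153135
Sum of weights = 617
Weighted mean = 153135 / 617 = 248.19287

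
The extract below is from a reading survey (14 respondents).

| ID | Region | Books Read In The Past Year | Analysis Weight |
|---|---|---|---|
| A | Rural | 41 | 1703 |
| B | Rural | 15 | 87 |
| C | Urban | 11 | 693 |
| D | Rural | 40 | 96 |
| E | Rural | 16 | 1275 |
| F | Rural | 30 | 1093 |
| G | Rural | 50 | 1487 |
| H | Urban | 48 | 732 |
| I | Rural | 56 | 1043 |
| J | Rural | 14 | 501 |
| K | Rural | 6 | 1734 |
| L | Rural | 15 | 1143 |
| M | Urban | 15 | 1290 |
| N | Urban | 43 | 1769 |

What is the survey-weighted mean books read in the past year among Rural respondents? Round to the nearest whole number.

Rural rows: A, B, D, E, F, G, I, J, K, L
Weighted sum = 41×1703 + 15×87 + 40×96 + 16×1275 + 30×1093 + 50×1487 + 56×1043 + 14×501 + 6×1734 + 15×1143
  = 69823 + 1305 + 3840 + 20400 + 32790 + 74350 + 58408 + 7014 + 10404 + 17145 = 295479
Sum of weights = 1703 + 87 + 96 + 1275 + 1093 + 1487 + 1043 + 501 + 1734 + 1143 = 10162
Weighted mean = 295479 / 10162 = 29.076855

29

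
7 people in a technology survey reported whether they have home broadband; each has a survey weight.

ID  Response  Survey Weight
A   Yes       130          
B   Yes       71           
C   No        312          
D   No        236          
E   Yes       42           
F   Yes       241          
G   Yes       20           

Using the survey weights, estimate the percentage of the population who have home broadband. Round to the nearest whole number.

48

Sum of weights for 'Yes' = 130 + 71 + 42 + 241 + 20 = 504
Total weight = 130 + 71 + 312 + 236 + 42 + 241 + 20 = 1052
Weighted proportion = 504 / 1052 = 0.47908745 → 47.908745%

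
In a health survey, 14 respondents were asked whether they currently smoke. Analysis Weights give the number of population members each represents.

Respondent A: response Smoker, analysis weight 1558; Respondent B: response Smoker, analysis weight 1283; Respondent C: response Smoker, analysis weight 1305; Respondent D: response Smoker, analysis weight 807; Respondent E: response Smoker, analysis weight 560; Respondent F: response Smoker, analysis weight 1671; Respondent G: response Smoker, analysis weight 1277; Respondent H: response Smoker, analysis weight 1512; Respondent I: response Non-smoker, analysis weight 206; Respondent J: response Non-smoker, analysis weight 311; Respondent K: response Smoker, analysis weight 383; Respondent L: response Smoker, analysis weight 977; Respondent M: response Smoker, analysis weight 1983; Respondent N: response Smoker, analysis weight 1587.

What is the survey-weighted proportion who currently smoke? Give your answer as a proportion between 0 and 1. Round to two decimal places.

Sum of weights for 'Smoker' = 1558 + 1283 + 1305 + 807 + 560 + 1671 + 1277 + 1512 + 383 + 977 + 1983 + 1587 = 14903
Total weight = 15420
Weighted proportion = 14903 / 15420 = 0.96647211

0.97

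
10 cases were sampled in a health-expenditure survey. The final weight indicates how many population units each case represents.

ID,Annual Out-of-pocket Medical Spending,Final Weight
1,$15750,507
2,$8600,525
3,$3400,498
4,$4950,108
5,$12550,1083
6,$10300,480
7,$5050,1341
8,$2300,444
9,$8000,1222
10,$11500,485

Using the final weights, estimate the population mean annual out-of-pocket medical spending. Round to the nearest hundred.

8400

Weighted sum = 15750×507 + 8600×525 + 3400×498 + 4950×108 + 12550×1083 + 10300×480 + 5050×1341 + 2300×444 + 8000×1222 + 11500×485
  = 7985250 + 4515000 + 1693200 + 534600 + 13591650 + 4944000 + 6772050 + 1021200 + 9776000 + 5577500 = 56410450
Sum of weights = 6693
Weighted mean = 56410450 / 6693 = 8428.2758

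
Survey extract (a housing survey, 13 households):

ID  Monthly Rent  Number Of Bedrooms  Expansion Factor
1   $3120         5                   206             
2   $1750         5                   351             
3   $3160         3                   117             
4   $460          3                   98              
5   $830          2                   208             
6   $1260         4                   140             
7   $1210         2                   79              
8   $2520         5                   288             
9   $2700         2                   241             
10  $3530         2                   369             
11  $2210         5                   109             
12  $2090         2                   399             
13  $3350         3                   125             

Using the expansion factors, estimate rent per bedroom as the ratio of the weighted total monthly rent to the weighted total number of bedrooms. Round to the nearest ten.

Σ wᵢ·y = 6288980
Σ wᵢ·x = 8942
Ratio = 6288980 / 8942 = 703.30798

700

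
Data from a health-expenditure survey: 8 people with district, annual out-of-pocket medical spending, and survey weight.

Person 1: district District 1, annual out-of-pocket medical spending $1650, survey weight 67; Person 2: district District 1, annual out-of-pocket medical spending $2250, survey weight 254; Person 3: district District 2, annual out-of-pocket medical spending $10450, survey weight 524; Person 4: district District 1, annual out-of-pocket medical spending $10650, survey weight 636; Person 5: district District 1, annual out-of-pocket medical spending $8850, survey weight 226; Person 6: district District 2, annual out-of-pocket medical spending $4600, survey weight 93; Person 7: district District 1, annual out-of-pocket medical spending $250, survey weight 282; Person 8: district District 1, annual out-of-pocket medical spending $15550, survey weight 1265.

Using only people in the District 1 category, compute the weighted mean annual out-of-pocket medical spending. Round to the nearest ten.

10690

District 1 rows: 1, 2, 4, 5, 7, 8
Weighted sum = 29196800
Sum of weights = 2730
Weighted mean = 29196800 / 2730 = 10694.799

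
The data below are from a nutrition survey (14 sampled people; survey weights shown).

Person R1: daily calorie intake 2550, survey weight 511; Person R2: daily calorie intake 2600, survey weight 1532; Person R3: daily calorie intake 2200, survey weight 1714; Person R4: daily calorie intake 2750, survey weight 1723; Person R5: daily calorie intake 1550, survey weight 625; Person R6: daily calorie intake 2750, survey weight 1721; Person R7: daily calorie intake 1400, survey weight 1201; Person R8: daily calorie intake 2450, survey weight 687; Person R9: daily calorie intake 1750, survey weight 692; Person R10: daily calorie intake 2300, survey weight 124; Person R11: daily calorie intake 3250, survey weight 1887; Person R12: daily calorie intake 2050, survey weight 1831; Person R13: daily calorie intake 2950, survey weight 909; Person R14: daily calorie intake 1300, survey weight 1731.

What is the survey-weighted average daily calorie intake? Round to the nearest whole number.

2320

Weighted sum = 39175700
Sum of weights = 16888
Weighted mean = 39175700 / 16888 = 2319.7359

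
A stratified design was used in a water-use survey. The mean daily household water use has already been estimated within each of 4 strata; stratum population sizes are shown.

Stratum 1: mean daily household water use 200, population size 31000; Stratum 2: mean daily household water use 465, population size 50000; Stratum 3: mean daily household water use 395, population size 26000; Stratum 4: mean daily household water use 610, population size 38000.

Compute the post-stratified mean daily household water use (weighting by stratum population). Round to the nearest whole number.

434

Σ Nₕ·x̄ₕ = 200×31000 + 465×50000 + 395×26000 + 610×38000
  = 6200000 + 23250000 + 10270000 + 23180000 = 62900000
Σ Nₕ = 31000 + 50000 + 26000 + 38000 = 145000
Overall mean = 62900000 / 145000 = 433.7931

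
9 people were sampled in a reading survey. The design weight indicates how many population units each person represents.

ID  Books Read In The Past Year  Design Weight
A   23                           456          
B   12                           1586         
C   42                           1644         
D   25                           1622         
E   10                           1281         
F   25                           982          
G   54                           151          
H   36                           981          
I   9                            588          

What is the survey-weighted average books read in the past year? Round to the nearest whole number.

24

Weighted sum = 23×456 + 12×1586 + 42×1644 + 25×1622 + 10×1281 + 25×982 + 54×151 + 36×981 + 9×588
  = 225240
Sum of weights = 456 + 1586 + 1644 + 1622 + 1281 + 982 + 151 + 981 + 588 = 9291
Weighted mean = 225240 / 9291 = 24.242816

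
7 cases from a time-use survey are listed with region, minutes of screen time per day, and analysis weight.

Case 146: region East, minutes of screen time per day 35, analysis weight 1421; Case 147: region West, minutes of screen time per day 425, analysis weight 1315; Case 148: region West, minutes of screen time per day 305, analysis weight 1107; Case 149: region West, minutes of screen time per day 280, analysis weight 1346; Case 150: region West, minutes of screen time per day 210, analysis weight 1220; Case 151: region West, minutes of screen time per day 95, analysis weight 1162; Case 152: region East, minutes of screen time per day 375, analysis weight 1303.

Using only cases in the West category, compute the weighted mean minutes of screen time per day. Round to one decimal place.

266.7

West rows: 147, 148, 149, 150, 151
Weighted sum = 425×1315 + 305×1107 + 280×1346 + 210×1220 + 95×1162
  = 1639980
Sum of weights = 1315 + 1107 + 1346 + 1220 + 1162 = 6150
Weighted mean = 1639980 / 6150 = 266.66341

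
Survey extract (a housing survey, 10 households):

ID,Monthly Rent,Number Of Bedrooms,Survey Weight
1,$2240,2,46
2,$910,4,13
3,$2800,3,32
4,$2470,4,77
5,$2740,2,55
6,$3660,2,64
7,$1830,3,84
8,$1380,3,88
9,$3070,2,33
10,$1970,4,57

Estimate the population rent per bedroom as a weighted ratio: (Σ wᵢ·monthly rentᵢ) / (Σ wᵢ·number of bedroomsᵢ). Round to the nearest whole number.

Σ wᵢ·y = 2240×46 + 910×13 + 2800×32 + 2470×77 + 2740×55 + 3660×64 + 1830×84 + 1380×88 + 3070×33 + 1970×57
  = 103040 + 11830 + 89600 + 190190 + 150700 + 234240 + 153720 + 121440 + 101310 + 112290 = 1268360
Σ wᵢ·x = 2×46 + 4×13 + 3×32 + 4×77 + 2×55 + 2×64 + 3×84 + 3×88 + 2×33 + 4×57
  = 92 + 52 + 96 + 308 + 110 + 128 + 252 + 264 + 66 + 228 = 1596
Ratio = 1268360 / 1596 = 794.71178

795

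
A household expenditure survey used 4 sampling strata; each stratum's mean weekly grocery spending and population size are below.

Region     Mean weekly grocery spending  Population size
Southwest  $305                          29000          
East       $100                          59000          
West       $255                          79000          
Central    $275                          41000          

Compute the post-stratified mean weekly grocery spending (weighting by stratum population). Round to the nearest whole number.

Σ Nₕ·x̄ₕ = 305×29000 + 100×59000 + 255×79000 + 275×41000
  = 46165000
Σ Nₕ = 208000
Overall mean = 46165000 / 208000 = 221.94712

222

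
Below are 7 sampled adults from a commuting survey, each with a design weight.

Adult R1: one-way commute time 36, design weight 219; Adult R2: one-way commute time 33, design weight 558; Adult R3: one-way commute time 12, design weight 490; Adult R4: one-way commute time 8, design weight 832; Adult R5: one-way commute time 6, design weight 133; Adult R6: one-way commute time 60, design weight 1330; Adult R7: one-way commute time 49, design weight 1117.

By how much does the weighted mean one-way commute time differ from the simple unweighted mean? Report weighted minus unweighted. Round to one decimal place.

Unweighted sum = 36 + 33 + 12 + 8 + 6 + 60 + 49 = 204
Unweighted mean = 204 / 7 = 29.142857
Weighted sum = 36×219 + 33×558 + 12×490 + 8×832 + 6×133 + 60×1330 + 49×1117
  = 7884 + 18414 + 5880 + 6656 + 798 + 79800 + 54733 = 174165
Sum of weights = 219 + 558 + 490 + 832 + 133 + 1330 + 1117 = 4679
Weighted mean = 174165 / 4679 = 37.222697
Difference (weighted minus unweighted) = 8.07984

8.1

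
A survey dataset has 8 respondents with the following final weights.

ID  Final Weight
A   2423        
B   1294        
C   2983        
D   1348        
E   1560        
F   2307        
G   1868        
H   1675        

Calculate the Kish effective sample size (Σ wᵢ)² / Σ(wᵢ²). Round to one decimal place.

7.4

Σ wᵢ = 2423 + 1294 + 2983 + 1348 + 1560 + 2307 + 1868 + 1675 = 15458
Σ wᵢ² = 5870929 + 1674436 + 8898289 + 1817104 + 2433600 + 5322249 + 3489424 + 2805625 = 32311656
n_eff = 15458² / 32311656 = 238949764 / 32311656 = 7.3951568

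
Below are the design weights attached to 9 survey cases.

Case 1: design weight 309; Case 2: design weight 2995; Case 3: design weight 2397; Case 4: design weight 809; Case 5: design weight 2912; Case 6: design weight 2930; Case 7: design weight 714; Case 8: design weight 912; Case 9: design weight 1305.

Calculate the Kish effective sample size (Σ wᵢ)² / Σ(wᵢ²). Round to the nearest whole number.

Σ wᵢ = 309 + 2995 + 2397 + 809 + 2912 + 2930 + 714 + 912 + 1305 = 15283
Σ wᵢ² = 95481 + 8970025 + 5745609 + 654481 + 8479744 + 8584900 + 509796 + 831744 + 1703025 = 35574805
n_eff = 15283² / 35574805 = 233570089 / 35574805 = 6.5656042

7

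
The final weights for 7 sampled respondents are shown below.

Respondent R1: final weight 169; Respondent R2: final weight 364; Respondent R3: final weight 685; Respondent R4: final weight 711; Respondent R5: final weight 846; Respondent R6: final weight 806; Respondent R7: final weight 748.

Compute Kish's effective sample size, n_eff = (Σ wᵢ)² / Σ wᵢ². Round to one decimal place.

Σ wᵢ = 169 + 364 + 685 + 711 + 846 + 806 + 748 = 4329
Σ wᵢ² = 28561 + 132496 + 469225 + 505521 + 715716 + 649636 + 559504 = 3060659
n_eff = 4329² / 3060659 = 18740241 / 3060659 = 6.1229431

6.1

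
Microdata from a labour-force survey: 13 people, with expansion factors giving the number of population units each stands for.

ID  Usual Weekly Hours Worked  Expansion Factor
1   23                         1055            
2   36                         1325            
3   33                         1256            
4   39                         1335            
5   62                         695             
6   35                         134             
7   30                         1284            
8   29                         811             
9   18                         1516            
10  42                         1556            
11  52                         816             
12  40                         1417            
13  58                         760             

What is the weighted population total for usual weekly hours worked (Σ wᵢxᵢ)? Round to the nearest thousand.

511000

Weighted total = 511129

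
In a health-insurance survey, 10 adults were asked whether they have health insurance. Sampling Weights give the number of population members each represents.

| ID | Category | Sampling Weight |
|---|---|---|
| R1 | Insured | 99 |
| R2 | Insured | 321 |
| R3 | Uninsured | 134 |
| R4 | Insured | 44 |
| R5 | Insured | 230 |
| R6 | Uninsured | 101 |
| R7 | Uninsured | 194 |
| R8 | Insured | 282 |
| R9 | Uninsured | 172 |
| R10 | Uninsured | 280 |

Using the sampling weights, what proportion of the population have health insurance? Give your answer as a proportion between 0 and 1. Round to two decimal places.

Sum of weights for 'Insured' = 99 + 321 + 44 + 230 + 282 = 976
Total weight = 99 + 321 + 134 + 44 + 230 + 101 + 194 + 282 + 172 + 280 = 1857
Weighted proportion = 976 / 1857 = 0.52557889

0.53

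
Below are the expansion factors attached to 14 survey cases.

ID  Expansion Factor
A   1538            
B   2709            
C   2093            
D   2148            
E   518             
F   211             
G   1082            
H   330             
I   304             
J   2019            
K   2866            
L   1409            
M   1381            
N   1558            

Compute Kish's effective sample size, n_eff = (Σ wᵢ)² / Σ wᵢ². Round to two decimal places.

10.43

Σ wᵢ = 20166
Σ wᵢ² = 38993686
n_eff = 20166² / 38993686 = 406667556 / 38993686 = 10.429062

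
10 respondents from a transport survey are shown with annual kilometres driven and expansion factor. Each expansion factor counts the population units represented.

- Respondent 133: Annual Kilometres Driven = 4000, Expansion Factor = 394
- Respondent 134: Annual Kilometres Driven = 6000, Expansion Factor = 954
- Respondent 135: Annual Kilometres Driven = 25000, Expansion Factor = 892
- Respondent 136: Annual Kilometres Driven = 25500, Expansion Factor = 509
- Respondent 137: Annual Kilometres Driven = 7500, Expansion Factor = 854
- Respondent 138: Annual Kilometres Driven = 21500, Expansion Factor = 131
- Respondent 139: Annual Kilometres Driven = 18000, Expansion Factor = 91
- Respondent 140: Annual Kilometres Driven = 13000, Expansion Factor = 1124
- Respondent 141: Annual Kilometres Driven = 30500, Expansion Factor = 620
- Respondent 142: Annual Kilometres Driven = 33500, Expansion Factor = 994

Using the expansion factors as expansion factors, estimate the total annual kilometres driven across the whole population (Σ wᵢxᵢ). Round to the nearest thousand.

Weighted total = 4000×394 + 6000×954 + 25000×892 + 25500×509 + 7500×854 + 21500×131 + 18000×91 + 13000×1124 + 30500×620 + 33500×994
  = 1576000 + 5724000 + 22300000 + 12979500 + 6405000 + 2816500 + 1638000 + 14612000 + 18910000 + 33299000 = 120260000

120260000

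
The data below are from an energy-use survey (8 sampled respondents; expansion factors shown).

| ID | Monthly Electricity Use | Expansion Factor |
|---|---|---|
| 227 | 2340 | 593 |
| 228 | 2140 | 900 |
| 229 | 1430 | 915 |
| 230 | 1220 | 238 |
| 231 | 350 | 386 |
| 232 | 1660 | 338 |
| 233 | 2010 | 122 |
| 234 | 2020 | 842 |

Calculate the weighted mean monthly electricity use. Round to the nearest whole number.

Weighted sum = 7554670
Sum of weights = 593 + 900 + 915 + 238 + 386 + 338 + 122 + 842 = 4334
Weighted mean = 7554670 / 4334 = 1743.1172

1743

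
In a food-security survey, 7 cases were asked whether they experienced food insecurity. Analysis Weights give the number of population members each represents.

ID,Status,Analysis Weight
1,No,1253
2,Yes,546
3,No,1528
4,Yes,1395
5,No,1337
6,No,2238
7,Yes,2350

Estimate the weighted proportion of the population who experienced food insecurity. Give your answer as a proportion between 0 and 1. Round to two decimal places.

0.40

Sum of weights for 'Yes' = 546 + 1395 + 2350 = 4291
Total weight = 10647
Weighted proportion = 4291 / 10647 = 0.40302433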